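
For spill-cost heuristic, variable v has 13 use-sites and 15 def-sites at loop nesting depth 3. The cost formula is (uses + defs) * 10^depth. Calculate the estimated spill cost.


uses + defs = 13 + 15 = 28
10^3 = 1000
Spill cost = 28 * 1000 = 28000

28000


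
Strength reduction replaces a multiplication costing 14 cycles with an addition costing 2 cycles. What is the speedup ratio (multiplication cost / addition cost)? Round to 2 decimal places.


Ratio = mult_cost / add_cost = 14 / 2 = 7.0

7.0


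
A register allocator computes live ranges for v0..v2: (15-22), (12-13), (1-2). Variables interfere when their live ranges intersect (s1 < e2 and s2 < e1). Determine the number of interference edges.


Check all pairs for overlapping intervals.
Two intervals (s1,e1) and (s2,e2) overlap if s1 < e2 and s2 < e1.
v0 (15-22) vs v1..v2: overlaps none -> 0
v1 (12-13) vs v2: overlaps none -> 0
Total overlapping pairs = 0 + 0 = 0

0


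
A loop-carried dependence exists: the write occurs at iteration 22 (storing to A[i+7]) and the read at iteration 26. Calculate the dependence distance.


Distance = read iteration - write iteration
= 26 - 22 = 4

4


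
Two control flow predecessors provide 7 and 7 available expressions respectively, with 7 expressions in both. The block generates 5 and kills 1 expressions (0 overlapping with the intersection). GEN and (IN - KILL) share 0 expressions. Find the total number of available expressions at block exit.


IN = intersection of predecessors = 7
IN - KILL = 7 - 0 = 7
|OUT| = |GEN| + |IN - KILL| - |GEN ∩ (IN - KILL)| = 5 + 7 - 0 = 12

12


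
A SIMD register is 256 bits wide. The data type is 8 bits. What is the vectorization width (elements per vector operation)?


Width = SIMD bits / data type bits
= 256 / 8 = 32

32


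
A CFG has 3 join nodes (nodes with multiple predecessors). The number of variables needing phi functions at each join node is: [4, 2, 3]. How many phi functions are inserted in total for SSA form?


Total phi functions = sum of phi functions at each join node
= 4 + 2 + 3 = 9

9


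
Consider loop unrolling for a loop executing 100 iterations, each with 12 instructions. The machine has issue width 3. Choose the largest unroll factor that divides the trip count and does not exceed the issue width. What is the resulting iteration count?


Largest divisor of 100 <= 3 is 2
New iterations = 100 / 2 = 50

50


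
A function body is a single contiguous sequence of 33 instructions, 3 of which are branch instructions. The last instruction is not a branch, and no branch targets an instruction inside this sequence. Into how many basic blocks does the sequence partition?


With no in-sequence branch targets, the leaders are the first instruction plus the instruction after each branch.
Number of basic blocks = branches + 1
= 3 + 1 = 4

4


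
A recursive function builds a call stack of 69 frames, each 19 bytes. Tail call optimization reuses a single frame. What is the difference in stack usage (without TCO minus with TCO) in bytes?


Without TCO: 69 * 19 = 1311 bytes
With TCO: reuse 1 frame = 19 bytes
Savings = 1311 - 19 = 1292

1292


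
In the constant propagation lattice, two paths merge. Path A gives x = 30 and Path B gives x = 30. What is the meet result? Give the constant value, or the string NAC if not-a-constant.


Meet operation: if both paths give the same constant, result is that constant; if they differ, result is NAC (not-a-constant).
Path A: 30, Path B: 30 -> equal
Result: constant -> 30

30


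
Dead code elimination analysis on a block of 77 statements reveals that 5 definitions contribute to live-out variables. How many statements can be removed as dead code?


Dead code = total statements - live definitions
= 77 - 5 = 72

72


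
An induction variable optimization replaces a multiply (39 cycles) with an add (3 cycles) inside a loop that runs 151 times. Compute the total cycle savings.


Per-iteration saving = 39 - 3 = 36
Total saved = 151 * 36 = 5436

5436


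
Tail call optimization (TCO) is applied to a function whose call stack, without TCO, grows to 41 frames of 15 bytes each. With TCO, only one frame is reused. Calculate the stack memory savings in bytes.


Without TCO: 41 * 15 = 615 bytes
With TCO: reuse 1 frame = 15 bytes
Savings = 615 - 15 = 600

600


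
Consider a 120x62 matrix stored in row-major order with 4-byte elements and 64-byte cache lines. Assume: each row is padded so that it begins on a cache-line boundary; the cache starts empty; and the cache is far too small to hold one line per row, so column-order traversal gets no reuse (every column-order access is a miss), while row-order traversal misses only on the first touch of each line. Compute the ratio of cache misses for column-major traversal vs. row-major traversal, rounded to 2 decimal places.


Each row occupies 62 * 4 = 248 bytes and starts on a line boundary, so it spans ceil(248 / 64) = 4 cache lines.
Row-major traversal misses (one per line touched): 120 * ceil(62 * 4 / 64) = 480
Column-major traversal misses (no reuse, every access misses): 120 * 62 = 7440
Ratio = 7440 / 480 = 15.5

15.5


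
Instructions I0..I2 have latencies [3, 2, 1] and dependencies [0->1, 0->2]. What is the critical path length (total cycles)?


Compute longest path through dependency graph: dist(Ik) = max over predecessors of dist + latency(Ik).
dist(I0) = latency 3 = 3
dist(I1) = dist(I0) + 2 = 3 + 2 = 5
dist(I2) = dist(I0) + 1 = 3 + 1 = 4
Critical path = max dist = 5

5


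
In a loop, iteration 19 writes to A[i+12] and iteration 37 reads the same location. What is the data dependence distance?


Distance = read iteration - write iteration
= 37 - 19 = 18

18


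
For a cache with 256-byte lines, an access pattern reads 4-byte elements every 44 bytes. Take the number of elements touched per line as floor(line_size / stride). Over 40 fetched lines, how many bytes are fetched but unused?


Elements per line = floor(256 / 44) = 5
Bytes used per line = 5 * 4 = 20
Wasted per line = 256 - 20 = 236
Total wasted = 236 * 40 = 9440

9440


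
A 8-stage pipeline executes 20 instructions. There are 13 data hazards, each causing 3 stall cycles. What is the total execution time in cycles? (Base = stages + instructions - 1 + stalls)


Base cycles = 8 + 20 - 1 = 27
Total stalls = 13 * 3 = 39
Total = 27 + 39 = 66

66


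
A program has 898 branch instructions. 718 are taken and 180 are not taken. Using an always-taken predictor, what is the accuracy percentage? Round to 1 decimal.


Predictor: always-taken
Correct predictions = 718
Accuracy = 718 / 898 * 100 = 80.0%

80.0


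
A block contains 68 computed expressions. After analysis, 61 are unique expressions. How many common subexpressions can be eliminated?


CSE count = total expressions - unique expressions
= 68 - 61 = 7

7


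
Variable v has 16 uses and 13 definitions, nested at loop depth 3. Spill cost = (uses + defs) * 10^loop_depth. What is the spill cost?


uses + defs = 16 + 13 = 29
10^3 = 1000
Spill cost = 29 * 1000 = 29000

29000


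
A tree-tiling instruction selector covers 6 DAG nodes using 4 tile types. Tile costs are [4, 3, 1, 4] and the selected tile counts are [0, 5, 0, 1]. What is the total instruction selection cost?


Total cost = sum(count_i * cost_i)
= 0*4 + 5*3 + 0*1 + 1*4
= 19

19


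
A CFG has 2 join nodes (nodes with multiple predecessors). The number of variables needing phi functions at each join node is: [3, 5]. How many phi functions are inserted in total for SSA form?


Total phi functions = sum of phi functions at each join node
= 3 + 5 = 8

8


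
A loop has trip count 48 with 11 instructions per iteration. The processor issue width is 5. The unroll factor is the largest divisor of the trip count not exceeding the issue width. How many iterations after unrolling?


Largest divisor of 48 <= 5 is 4
New iterations = 48 / 4 = 12

12


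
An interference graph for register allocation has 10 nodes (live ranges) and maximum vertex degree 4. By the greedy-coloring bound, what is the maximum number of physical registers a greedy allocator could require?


Greedy coloring never needs more than (max_degree + 1) colors: when coloring a vertex, at most max_degree neighbors are already colored.
Upper bound = 4 + 1 = 5

5


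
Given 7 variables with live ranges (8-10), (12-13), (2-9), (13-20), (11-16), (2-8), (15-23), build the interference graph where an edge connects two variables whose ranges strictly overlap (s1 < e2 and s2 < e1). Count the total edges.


Check all pairs for overlapping intervals.
Two intervals (s1,e1) and (s2,e2) overlap if s1 < e2 and s2 < e1.
v0 (8-10) vs v1..v6: overlaps v2 -> 1
v1 (12-13) vs v2..v6: overlaps v4 -> 1
v2 (2-9) vs v3..v6: overlaps v5 -> 1
v3 (13-20) vs v4..v6: overlaps v4, v6 -> 2
v4 (11-16) vs v5..v6: overlaps v6 -> 1
v5 (2-8) vs v6: overlaps none -> 0
Total overlapping pairs = 1 + 1 + 1 + 2 + 1 + 0 = 6

6


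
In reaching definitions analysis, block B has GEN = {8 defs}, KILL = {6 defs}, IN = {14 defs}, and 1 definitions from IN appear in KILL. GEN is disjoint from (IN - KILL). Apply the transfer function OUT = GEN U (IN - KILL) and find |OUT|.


IN - KILL: 14 - 1 = 13 surviving definitions
OUT = GEN + surviving = 8 + 13 = 21

21


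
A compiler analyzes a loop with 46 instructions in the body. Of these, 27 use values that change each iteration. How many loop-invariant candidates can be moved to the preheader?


Invariant candidates = total - loop-dependent
= 46 - 27 = 19

19


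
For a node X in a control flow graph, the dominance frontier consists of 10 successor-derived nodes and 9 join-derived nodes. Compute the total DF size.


DF(X) = direct successor contributions + join point contributions
= 10 + 9 = 19

19


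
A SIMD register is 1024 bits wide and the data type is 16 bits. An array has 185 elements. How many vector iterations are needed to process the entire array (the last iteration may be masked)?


Width = 1024 / 16 = 64 elements per vector op
Iterations = ceil(185 / 64) = 3

3


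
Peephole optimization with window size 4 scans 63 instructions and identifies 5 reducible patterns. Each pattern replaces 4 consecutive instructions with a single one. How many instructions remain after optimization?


Each match removes 3 instructions.
Total removed = 5 * 3 = 15
Remaining = 63 - 15 = 48

48


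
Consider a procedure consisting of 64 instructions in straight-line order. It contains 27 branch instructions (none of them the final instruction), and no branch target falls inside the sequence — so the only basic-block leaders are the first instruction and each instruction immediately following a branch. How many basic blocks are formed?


With no in-sequence branch targets, the leaders are the first instruction plus the instruction after each branch.
Number of basic blocks = branches + 1
= 27 + 1 = 28

28


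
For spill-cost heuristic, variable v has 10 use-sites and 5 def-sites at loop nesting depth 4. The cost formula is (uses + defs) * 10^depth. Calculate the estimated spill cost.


uses + defs = 10 + 5 = 15
10^4 = 10000
Spill cost = 15 * 10000 = 150000

150000


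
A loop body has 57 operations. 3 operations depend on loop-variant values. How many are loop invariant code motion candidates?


Invariant candidates = total - loop-dependent
= 57 - 3 = 54

54


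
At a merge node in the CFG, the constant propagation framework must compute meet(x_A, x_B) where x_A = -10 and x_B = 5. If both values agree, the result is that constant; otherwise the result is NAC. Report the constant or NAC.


Meet operation: if both paths give the same constant, result is that constant; if they differ, result is NAC (not-a-constant).
Path A: -10, Path B: 5 -> differ
Result: not-a-constant -> NAC

NAC


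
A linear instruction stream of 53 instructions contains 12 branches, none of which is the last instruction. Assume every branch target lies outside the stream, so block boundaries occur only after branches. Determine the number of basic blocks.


With no in-sequence branch targets, the leaders are the first instruction plus the instruction after each branch.
Number of basic blocks = branches + 1
= 12 + 1 = 13

13


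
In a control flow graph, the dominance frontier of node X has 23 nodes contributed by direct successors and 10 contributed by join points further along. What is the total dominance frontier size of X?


DF(X) = direct successor contributions + join point contributions
= 23 + 10 = 33

33


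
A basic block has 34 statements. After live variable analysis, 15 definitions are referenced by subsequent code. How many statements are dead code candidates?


Dead code = total statements - live definitions
= 34 - 15 = 19

19


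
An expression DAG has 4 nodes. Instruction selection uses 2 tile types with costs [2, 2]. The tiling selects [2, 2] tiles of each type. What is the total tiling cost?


Total cost = sum(count_i * cost_i)
= 2*2 + 2*2
= 8

8


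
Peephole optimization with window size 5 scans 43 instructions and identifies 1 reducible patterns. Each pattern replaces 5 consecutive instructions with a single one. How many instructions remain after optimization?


Each match removes 4 instructions.
Total removed = 1 * 4 = 4
Remaining = 43 - 4 = 39

39


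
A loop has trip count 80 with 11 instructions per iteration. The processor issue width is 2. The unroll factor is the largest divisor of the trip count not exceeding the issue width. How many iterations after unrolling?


Largest divisor of 80 <= 2 is 2
New iterations = 80 / 2 = 40

40


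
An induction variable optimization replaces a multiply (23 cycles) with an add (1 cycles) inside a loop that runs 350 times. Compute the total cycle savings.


Per-iteration saving = 23 - 1 = 22
Total saved = 350 * 22 = 7700

7700


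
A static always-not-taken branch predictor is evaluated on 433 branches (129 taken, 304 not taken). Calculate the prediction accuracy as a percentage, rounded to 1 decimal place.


Predictor: always-not-taken
Correct predictions = 304
Accuracy = 304 / 433 * 100 = 70.2%

70.2


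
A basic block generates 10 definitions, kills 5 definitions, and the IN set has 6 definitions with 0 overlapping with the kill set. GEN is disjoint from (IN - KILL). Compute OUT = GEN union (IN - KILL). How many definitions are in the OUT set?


IN - KILL: 6 - 0 = 6 surviving definitions
OUT = GEN + surviving = 10 + 6 = 16

16


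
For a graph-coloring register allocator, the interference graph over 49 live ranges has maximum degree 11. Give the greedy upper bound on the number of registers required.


Greedy coloring never needs more than (max_degree + 1) colors: when coloring a vertex, at most max_degree neighbors are already colored.
Upper bound = 11 + 1 = 12

12


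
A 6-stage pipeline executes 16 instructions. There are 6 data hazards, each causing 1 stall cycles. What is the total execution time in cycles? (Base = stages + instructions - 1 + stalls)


Base cycles = 6 + 16 - 1 = 21
Total stalls = 6 * 1 = 6
Total = 21 + 6 = 27

27


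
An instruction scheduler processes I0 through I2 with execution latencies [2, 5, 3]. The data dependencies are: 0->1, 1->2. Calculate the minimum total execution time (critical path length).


Compute longest path through dependency graph: dist(Ik) = max over predecessors of dist + latency(Ik).
dist(I0) = latency 2 = 2
dist(I1) = dist(I0) + 5 = 2 + 5 = 7
dist(I2) = dist(I1) + 3 = 7 + 3 = 10
Critical path = max dist = 10

10


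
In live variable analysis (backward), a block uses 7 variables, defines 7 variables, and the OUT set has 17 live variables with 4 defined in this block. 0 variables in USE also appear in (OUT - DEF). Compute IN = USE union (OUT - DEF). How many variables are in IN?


OUT - DEF: 17 - 4 = 13
|IN| = |USE| + |OUT - DEF| - |USE ∩ (OUT - DEF)| = 7 + 13 - 0 = 20

20


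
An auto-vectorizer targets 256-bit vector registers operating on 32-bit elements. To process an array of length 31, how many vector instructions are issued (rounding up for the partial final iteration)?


Width = 256 / 32 = 8 elements per vector op
Iterations = ceil(31 / 8) = 4

4


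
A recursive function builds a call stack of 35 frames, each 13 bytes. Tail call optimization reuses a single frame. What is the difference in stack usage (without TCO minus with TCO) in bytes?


Without TCO: 35 * 13 = 455 bytes
With TCO: reuse 1 frame = 13 bytes
Savings = 455 - 13 = 442

442


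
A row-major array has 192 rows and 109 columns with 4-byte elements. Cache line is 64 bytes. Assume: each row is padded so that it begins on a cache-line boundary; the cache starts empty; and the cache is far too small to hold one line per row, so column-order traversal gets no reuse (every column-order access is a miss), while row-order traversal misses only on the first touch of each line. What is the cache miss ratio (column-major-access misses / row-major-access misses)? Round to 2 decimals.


Each row occupies 109 * 4 = 436 bytes and starts on a line boundary, so it spans ceil(436 / 64) = 7 cache lines.
Row-major traversal misses (one per line touched): 192 * ceil(109 * 4 / 64) = 1344
Column-major traversal misses (no reuse, every access misses): 192 * 109 = 20928
Ratio = 20928 / 1344 = 15.57

15.57


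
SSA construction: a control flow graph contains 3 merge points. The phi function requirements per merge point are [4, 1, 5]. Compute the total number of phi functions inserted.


Total phi functions = sum of phi functions at each join node
= 4 + 1 + 5 = 10

10


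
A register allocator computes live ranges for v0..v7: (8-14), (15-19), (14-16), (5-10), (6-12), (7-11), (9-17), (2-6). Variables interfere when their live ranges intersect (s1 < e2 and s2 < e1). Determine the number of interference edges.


Check all pairs for overlapping intervals.
Two intervals (s1,e1) and (s2,e2) overlap if s1 < e2 and s2 < e1.
v0 (8-14) vs v1..v7: overlaps v3, v4, v5, v6 -> 4
v1 (15-19) vs v2..v7: overlaps v2, v6 -> 2
v2 (14-16) vs v3..v7: overlaps v6 -> 1
v3 (5-10) vs v4..v7: overlaps v4, v5, v6, v7 -> 4
v4 (6-12) vs v5..v7: overlaps v5, v6 -> 2
v5 (7-11) vs v6..v7: overlaps v6 -> 1
v6 (9-17) vs v7: overlaps none -> 0
Total overlapping pairs = 4 + 2 + 1 + 4 + 2 + 1 + 0 = 14

14


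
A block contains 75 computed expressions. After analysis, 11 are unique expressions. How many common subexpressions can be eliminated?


CSE count = total expressions - unique expressions
= 75 - 11 = 64

64


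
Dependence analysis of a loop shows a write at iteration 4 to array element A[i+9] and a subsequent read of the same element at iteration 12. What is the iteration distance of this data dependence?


Distance = read iteration - write iteration
= 12 - 4 = 8

8


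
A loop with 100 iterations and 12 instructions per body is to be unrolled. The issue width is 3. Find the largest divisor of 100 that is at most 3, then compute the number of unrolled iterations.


Largest divisor of 100 <= 3 is 2
New iterations = 100 / 2 = 50

50


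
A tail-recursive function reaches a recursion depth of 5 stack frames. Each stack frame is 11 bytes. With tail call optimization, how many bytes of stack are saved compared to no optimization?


Without TCO: 5 * 11 = 55 bytes
With TCO: reuse 1 frame = 11 bytes
Savings = 55 - 11 = 44

44


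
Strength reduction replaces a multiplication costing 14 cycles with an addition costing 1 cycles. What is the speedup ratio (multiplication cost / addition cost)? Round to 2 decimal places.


Ratio = mult_cost / add_cost = 14 / 1 = 14.0

14.0


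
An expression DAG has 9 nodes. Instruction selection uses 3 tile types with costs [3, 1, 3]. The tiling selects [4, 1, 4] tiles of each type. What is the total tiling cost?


Total cost = sum(count_i * cost_i)
= 4*3 + 1*1 + 4*3
= 25

25


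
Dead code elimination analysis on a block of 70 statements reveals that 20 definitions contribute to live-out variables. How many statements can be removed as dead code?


Dead code = total statements - live definitions
= 70 - 20 = 50

50


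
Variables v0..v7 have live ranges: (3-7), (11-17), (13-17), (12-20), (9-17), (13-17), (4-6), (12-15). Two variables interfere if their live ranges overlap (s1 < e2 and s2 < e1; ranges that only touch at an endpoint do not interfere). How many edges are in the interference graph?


Check all pairs for overlapping intervals.
Two intervals (s1,e1) and (s2,e2) overlap if s1 < e2 and s2 < e1.
v0 (3-7) vs v1..v7: overlaps v6 -> 1
v1 (11-17) vs v2..v7: overlaps v2, v3, v4, v5, v7 -> 5
v2 (13-17) vs v3..v7: overlaps v3, v4, v5, v7 -> 4
v3 (12-20) vs v4..v7: overlaps v4, v5, v7 -> 3
v4 (9-17) vs v5..v7: overlaps v5, v7 -> 2
v5 (13-17) vs v6..v7: overlaps v7 -> 1
v6 (4-6) vs v7: overlaps none -> 0
Total overlapping pairs = 1 + 5 + 4 + 3 + 2 + 1 + 0 = 16

16


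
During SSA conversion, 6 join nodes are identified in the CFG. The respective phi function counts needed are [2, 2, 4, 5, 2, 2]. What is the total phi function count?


Total phi functions = sum of phi functions at each join node
= 2 + 2 + 4 + 5 + 2 + 2 = 17

17


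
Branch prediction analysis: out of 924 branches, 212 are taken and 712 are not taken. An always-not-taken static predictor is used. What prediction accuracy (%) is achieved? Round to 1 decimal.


Predictor: always-not-taken
Correct predictions = 712
Accuracy = 712 / 924 * 100 = 77.1%

77.1


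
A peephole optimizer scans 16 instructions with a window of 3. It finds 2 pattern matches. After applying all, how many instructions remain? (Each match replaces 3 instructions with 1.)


Each match removes 2 instructions.
Total removed = 2 * 2 = 4
Remaining = 16 - 4 = 12

12


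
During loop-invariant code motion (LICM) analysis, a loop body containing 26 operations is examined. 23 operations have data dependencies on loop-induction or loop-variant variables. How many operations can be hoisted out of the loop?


Invariant candidates = total - loop-dependent
= 26 - 23 = 3

3


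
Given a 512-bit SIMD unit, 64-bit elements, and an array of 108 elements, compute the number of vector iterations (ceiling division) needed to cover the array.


Width = 512 / 64 = 8 elements per vector op
Iterations = ceil(108 / 8) = 14

14


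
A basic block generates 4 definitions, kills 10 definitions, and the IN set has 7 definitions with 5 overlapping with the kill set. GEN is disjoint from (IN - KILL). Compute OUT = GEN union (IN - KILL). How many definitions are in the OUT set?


IN - KILL: 7 - 5 = 2 surviving definitions
OUT = GEN + surviving = 4 + 2 = 6

6


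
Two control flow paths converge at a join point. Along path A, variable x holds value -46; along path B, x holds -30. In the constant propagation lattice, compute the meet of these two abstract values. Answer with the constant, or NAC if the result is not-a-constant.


Meet operation: if both paths give the same constant, result is that constant; if they differ, result is NAC (not-a-constant).
Path A: -46, Path B: -30 -> differ
Result: not-a-constant -> NAC

NAC


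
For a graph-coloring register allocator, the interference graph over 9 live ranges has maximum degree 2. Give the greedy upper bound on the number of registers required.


Greedy coloring never needs more than (max_degree + 1) colors: when coloring a vertex, at most max_degree neighbors are already colored.
Upper bound = 2 + 1 = 3

3


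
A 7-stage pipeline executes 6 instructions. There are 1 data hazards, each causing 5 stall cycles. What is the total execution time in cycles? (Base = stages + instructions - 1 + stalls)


Base cycles = 7 + 6 - 1 = 12
Total stalls = 1 * 5 = 5
Total = 12 + 5 = 17

17


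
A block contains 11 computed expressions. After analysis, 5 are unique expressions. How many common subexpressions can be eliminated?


CSE count = total expressions - unique expressions
= 11 - 5 = 6

6


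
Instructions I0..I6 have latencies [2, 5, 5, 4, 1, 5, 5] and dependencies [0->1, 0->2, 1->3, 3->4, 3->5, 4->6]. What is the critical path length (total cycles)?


Compute longest path through dependency graph: dist(Ik) = max over predecessors of dist + latency(Ik).
dist(I0) = latency 2 = 2
dist(I1) = dist(I0) + 5 = 2 + 5 = 7
dist(I2) = dist(I0) + 5 = 2 + 5 = 7
dist(I3) = dist(I1) + 4 = 7 + 4 = 11
dist(I4) = dist(I3) + 1 = 11 + 1 = 12
dist(I5) = dist(I3) + 5 = 11 + 5 = 16
dist(I6) = dist(I4) + 5 = 12 + 5 = 17
Critical path = max dist = 17

17


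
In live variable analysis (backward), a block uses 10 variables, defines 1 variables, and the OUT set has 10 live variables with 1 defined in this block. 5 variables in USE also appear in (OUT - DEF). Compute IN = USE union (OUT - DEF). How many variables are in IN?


OUT - DEF: 10 - 1 = 9
|IN| = |USE| + |OUT - DEF| - |USE ∩ (OUT - DEF)| = 10 + 9 - 5 = 14

14


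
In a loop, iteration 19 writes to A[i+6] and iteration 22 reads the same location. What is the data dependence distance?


Distance = read iteration - write iteration
= 22 - 19 = 3

3


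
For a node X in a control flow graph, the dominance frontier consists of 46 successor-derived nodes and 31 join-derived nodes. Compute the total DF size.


DF(X) = direct successor contributions + join point contributions
= 46 + 31 = 77

77


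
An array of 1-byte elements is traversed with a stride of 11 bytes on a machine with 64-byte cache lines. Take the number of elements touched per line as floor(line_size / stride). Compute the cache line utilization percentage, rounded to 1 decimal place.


Elements per cache line = floor(64 / 11) = 5
Bytes used = 5 * 1 = 5
Utilization = 5 / 64 * 100 = 7.8%

7.8


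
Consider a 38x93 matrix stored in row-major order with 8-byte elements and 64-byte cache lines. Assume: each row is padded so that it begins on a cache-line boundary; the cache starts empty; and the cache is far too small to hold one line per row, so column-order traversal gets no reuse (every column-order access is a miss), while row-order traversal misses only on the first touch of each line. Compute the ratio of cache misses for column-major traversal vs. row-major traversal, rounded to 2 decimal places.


Each row occupies 93 * 8 = 744 bytes and starts on a line boundary, so it spans ceil(744 / 64) = 12 cache lines.
Row-major traversal misses (one per line touched): 38 * ceil(93 * 8 / 64) = 456
Column-major traversal misses (no reuse, every access misses): 38 * 93 = 3534
Ratio = 3534 / 456 = 7.75

7.75


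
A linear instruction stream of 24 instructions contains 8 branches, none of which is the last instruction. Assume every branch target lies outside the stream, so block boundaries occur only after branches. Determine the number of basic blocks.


With no in-sequence branch targets, the leaders are the first instruction plus the instruction after each branch.
Number of basic blocks = branches + 1
= 8 + 1 = 9

9


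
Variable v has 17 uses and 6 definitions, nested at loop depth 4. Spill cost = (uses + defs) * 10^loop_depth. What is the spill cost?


uses + defs = 17 + 6 = 23
10^4 = 10000
Spill cost = 23 * 10000 = 230000

230000


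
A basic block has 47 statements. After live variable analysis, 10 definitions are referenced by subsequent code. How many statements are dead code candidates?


Dead code = total statements - live definitions
= 47 - 10 = 37

37


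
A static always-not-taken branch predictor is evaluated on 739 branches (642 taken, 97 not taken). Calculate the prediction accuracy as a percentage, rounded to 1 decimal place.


Predictor: always-not-taken
Correct predictions = 97
Accuracy = 97 / 739 * 100 = 13.1%

13.1


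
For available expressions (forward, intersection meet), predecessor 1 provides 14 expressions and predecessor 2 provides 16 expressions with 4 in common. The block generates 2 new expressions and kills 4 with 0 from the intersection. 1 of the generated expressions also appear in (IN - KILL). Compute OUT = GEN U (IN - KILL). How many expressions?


IN = intersection of predecessors = 4
IN - KILL = 4 - 0 = 4
|OUT| = |GEN| + |IN - KILL| - |GEN ∩ (IN - KILL)| = 2 + 4 - 1 = 5

5


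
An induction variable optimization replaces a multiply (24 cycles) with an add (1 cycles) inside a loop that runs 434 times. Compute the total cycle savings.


Per-iteration saving = 24 - 1 = 23
Total saved = 434 * 23 = 9982

9982


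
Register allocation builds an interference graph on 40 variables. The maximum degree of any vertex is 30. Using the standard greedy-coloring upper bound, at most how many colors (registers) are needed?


Greedy coloring never needs more than (max_degree + 1) colors: when coloring a vertex, at most max_degree neighbors are already colored.
Upper bound = 30 + 1 = 31

31


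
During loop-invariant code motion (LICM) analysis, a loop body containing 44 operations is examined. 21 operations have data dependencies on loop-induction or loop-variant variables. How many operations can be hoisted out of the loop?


Invariant candidates = total - loop-dependent
= 44 - 21 = 23

23


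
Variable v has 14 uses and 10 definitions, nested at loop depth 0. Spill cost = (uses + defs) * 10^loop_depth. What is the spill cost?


uses + defs = 14 + 10 = 24
10^0 = 1
Spill cost = 24 * 1 = 24

24


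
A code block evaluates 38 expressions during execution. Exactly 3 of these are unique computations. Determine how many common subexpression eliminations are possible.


CSE count = total expressions - unique expressions
= 38 - 3 = 35

35


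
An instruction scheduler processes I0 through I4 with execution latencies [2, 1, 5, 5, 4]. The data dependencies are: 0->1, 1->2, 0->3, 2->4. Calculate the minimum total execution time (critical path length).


Compute longest path through dependency graph: dist(Ik) = max over predecessors of dist + latency(Ik).
dist(I0) = latency 2 = 2
dist(I1) = dist(I0) + 1 = 2 + 1 = 3
dist(I2) = dist(I1) + 5 = 3 + 5 = 8
dist(I3) = dist(I0) + 5 = 2 + 5 = 7
dist(I4) = dist(I2) + 4 = 8 + 4 = 12
Critical path = max dist = 12

12


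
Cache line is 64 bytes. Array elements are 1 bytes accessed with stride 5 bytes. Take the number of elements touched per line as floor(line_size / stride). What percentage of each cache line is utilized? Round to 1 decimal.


Elements per cache line = floor(64 / 5) = 12
Bytes used = 12 * 1 = 12
Utilization = 12 / 64 * 100 = 18.8%

18.8


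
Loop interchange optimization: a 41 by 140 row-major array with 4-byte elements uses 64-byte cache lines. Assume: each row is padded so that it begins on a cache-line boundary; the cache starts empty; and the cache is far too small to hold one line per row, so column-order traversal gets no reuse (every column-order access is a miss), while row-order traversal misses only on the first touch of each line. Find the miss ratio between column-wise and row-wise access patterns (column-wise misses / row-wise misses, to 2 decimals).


Each row occupies 140 * 4 = 560 bytes and starts on a line boundary, so it spans ceil(560 / 64) = 9 cache lines.
Row-major traversal misses (one per line touched): 41 * ceil(140 * 4 / 64) = 369
Column-major traversal misses (no reuse, every access misses): 41 * 140 = 5740
Ratio = 5740 / 369 = 15.56

15.56


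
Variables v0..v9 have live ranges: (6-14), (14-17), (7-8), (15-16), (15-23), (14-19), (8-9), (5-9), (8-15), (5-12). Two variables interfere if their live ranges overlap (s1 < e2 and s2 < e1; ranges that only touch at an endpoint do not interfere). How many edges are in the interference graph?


Check all pairs for overlapping intervals.
Two intervals (s1,e1) and (s2,e2) overlap if s1 < e2 and s2 < e1.
v0 (6-14) vs v1..v9: overlaps v2, v6, v7, v8, v9 -> 5
v1 (14-17) vs v2..v9: overlaps v3, v4, v5, v8 -> 4
v2 (7-8) vs v3..v9: overlaps v7, v9 -> 2
v3 (15-16) vs v4..v9: overlaps v4, v5 -> 2
v4 (15-23) vs v5..v9: overlaps v5 -> 1
v5 (14-19) vs v6..v9: overlaps v8 -> 1
v6 (8-9) vs v7..v9: overlaps v7, v8, v9 -> 3
v7 (5-9) vs v8..v9: overlaps v8, v9 -> 2
v8 (8-15) vs v9: overlaps v9 -> 1
Total overlapping pairs = 5 + 4 + 2 + 2 + 1 + 1 + 3 + 2 + 1 = 21

21


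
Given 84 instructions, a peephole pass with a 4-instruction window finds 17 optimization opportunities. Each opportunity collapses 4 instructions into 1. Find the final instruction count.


Each match removes 3 instructions.
Total removed = 17 * 3 = 51
Remaining = 84 - 51 = 33

33


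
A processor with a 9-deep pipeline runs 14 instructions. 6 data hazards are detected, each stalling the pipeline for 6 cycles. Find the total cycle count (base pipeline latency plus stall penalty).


Base cycles = 9 + 14 - 1 = 22
Total stalls = 6 * 6 = 36
Total = 22 + 36 = 58

58


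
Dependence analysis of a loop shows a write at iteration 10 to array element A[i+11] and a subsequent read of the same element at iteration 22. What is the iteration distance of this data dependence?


Distance = read iteration - write iteration
= 22 - 10 = 12

12


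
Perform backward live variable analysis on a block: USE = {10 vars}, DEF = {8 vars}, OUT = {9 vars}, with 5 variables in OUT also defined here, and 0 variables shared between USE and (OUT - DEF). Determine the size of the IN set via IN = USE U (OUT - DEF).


OUT - DEF: 9 - 5 = 4
|IN| = |USE| + |OUT - DEF| - |USE ∩ (OUT - DEF)| = 10 + 4 - 0 = 14

14


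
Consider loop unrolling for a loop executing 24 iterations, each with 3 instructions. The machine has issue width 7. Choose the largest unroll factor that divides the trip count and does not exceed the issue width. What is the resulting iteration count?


Largest divisor of 24 <= 7 is 6
New iterations = 24 / 6 = 4

4


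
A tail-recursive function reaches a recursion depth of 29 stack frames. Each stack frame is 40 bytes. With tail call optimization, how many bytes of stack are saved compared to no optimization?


Without TCO: 29 * 40 = 1160 bytes
With TCO: reuse 1 frame = 40 bytes
Savings = 1160 - 40 = 1120

1120


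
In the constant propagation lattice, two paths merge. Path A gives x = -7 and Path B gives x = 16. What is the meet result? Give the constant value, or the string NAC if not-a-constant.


Meet operation: if both paths give the same constant, result is that constant; if they differ, result is NAC (not-a-constant).
Path A: -7, Path B: 16 -> differ
Result: not-a-constant -> NAC

NAC


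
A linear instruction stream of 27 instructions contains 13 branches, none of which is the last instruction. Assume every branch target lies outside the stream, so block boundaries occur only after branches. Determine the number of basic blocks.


With no in-sequence branch targets, the leaders are the first instruction plus the instruction after each branch.
Number of basic blocks = branches + 1
= 13 + 1 = 14

14


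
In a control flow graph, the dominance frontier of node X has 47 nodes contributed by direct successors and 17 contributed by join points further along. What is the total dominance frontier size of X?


DF(X) = direct successor contributions + join point contributions
= 47 + 17 = 64

64


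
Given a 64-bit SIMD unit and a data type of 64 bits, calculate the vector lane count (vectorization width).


Width = SIMD bits / data type bits
= 64 / 64 = 1

1


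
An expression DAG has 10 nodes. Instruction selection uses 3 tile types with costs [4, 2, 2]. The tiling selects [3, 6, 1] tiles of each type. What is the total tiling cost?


Total cost = sum(count_i * cost_i)
= 3*4 + 6*2 + 1*2
= 26

26


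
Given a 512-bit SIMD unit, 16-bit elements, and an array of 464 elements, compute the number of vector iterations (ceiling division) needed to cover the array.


Width = 512 / 16 = 32 elements per vector op
Iterations = ceil(464 / 32) = 15

15


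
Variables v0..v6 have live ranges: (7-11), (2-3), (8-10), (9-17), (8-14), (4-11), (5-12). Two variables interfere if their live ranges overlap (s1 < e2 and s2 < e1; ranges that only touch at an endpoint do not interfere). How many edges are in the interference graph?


Check all pairs for overlapping intervals.
Two intervals (s1,e1) and (s2,e2) overlap if s1 < e2 and s2 < e1.
v0 (7-11) vs v1..v6: overlaps v2, v3, v4, v5, v6 -> 5
v1 (2-3) vs v2..v6: overlaps none -> 0
v2 (8-10) vs v3..v6: overlaps v3, v4, v5, v6 -> 4
v3 (9-17) vs v4..v6: overlaps v4, v5, v6 -> 3
v4 (8-14) vs v5..v6: overlaps v5, v6 -> 2
v5 (4-11) vs v6: overlaps v6 -> 1
Total overlapping pairs = 5 + 0 + 4 + 3 + 2 + 1 = 15

15


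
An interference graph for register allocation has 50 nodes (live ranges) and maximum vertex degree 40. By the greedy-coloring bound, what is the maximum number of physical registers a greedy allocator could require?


Greedy coloring never needs more than (max_degree + 1) colors: when coloring a vertex, at most max_degree neighbors are already colored.
Upper bound = 40 + 1 = 41

41


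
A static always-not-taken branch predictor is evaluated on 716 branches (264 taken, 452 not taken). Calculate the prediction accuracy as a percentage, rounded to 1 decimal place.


Predictor: always-not-taken
Correct predictions = 452
Accuracy = 452 / 716 * 100 = 63.1%

63.1


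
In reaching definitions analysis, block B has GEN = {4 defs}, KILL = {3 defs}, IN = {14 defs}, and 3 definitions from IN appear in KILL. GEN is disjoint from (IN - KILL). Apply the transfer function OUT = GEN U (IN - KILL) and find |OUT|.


IN - KILL: 14 - 3 = 11 surviving definitions
OUT = GEN + surviving = 4 + 11 = 15

15


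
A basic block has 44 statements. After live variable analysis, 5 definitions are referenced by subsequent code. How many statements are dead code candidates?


Dead code = total statements - live definitions
= 44 - 5 = 39

39


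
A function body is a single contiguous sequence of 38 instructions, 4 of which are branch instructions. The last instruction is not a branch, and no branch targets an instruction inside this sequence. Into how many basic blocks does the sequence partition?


With no in-sequence branch targets, the leaders are the first instruction plus the instruction after each branch.
Number of basic blocks = branches + 1
= 4 + 1 = 5

5


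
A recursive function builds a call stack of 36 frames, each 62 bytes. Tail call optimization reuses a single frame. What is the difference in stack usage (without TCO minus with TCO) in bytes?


Without TCO: 36 * 62 = 2232 bytes
With TCO: reuse 1 frame = 62 bytes
Savings = 2232 - 62 = 2170

2170


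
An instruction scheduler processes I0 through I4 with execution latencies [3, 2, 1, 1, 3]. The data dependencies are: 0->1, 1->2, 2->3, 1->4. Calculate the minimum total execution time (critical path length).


Compute longest path through dependency graph: dist(Ik) = max over predecessors of dist + latency(Ik).
dist(I0) = latency 3 = 3
dist(I1) = dist(I0) + 2 = 3 + 2 = 5
dist(I2) = dist(I1) + 1 = 5 + 1 = 6
dist(I3) = dist(I2) + 1 = 6 + 1 = 7
dist(I4) = dist(I1) + 3 = 5 + 3 = 8
Critical path = max dist = 8

8


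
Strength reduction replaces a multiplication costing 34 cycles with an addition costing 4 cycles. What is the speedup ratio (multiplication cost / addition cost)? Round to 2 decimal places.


Ratio = mult_cost / add_cost = 34 / 4 = 8.5

8.5


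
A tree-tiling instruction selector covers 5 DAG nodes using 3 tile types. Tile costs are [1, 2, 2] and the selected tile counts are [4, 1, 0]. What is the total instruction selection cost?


Total cost = sum(count_i * cost_i)
= 4*1 + 1*2 + 0*2
= 6

6


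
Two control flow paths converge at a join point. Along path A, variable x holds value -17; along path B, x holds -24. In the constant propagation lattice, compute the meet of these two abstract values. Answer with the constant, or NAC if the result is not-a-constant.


Meet operation: if both paths give the same constant, result is that constant; if they differ, result is NAC (not-a-constant).
Path A: -17, Path B: -24 -> differ
Result: not-a-constant -> NAC

NAC
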